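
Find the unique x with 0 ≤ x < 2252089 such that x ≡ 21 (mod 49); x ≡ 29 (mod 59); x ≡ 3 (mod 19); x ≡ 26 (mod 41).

2246867

The moduli are pairwise coprime; N = 49·59·19·41 = 2252089.
N/49 = 45961; 45961 ≡ 48 (mod 49); 48·48 ≡ 1, so inverse 48.
N/59 = 38171; 38171 ≡ 57 (mod 59); 57·29 ≡ 1, so inverse 29.
N/19 = 118531; 118531 ≡ 9 (mod 19); 9·17 ≡ 1, so inverse 17.
N/41 = 54929; 54929 ≡ 30 (mod 41); 30·26 ≡ 1, so inverse 26.
x ≡ 21·45961·48 + 29·38171·29 + 3·118531·17 + 26·54929·26 = 121607584.
121607584 mod 2252089 = 2246867.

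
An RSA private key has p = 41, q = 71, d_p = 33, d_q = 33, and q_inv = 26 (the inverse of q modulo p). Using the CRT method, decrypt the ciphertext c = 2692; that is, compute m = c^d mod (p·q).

m₁ = c^(d_p) mod p: c ≡ 27 (mod 41), and 27^33 mod 41 = 27.
m₂ = c^(d_q) mod q: c ≡ 65 (mod 71), and 65^33 mod 71 = 69.
h = q_inv·(m₁ − m₂) mod p = 26·(27 − 69) mod 41 = 15.
m = m₂ + h·q = 69 + 15·71 = 1134.

1134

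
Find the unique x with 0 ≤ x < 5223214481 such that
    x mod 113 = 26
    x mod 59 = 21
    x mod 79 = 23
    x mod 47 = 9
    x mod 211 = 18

4115112551

The moduli are pairwise coprime; N = 113·59·79·47·211 = 5223214481.
N/113 = 46223137; 46223137 ≡ 35 (mod 113); 35·42 ≡ 1, so inverse 42.
N/59 = 88529059; 88529059 ≡ 31 (mod 59); 31·40 ≡ 1, so inverse 40.
N/79 = 66116639; 66116639 ≡ 38 (mod 79); 38·52 ≡ 1, so inverse 52.
N/47 = 111132223; 111132223 ≡ 18 (mod 47); 18·34 ≡ 1, so inverse 34.
N/211 = 24754571; 24754571 ≡ 51 (mod 211); 51·120 ≡ 1, so inverse 120.
x ≡ 26·46223137·42 + 21·88529059·40 + 23·66116639·52 + 9·111132223·34 + 18·24754571·120 = 291391909006.
291391909006 mod 5223214481 = 4115112551.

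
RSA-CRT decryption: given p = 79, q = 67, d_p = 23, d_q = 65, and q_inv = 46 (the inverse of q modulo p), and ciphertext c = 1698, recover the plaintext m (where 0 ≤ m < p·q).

2246

m₁ = c^(d_p) mod p: c ≡ 39 (mod 79), and 39^23 mod 79 = 34.
m₂ = c^(d_q) mod q: c ≡ 23 (mod 67), and 23^65 mod 67 = 35.
h = q_inv·(m₁ − m₂) mod p = 46·(34 − 35) mod 79 = 33.
m = m₂ + h·q = 35 + 33·67 = 2246.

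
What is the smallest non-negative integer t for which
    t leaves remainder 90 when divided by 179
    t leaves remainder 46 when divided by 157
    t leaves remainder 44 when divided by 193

From t ≡ 90 (mod 179) write t = 90 + 179s. Substituting into t ≡ 46 (mod 157) gives 179s ≡ 113 (mod 157), and since 22⁻¹ ≡ 50 (mod 157), s ≡ 155. Hence t ≡ 90 + 179·155 = 27835 (mod 28103).
From t ≡ 27835 (mod 28103) write t = 27835 + 28103s. Substituting into t ≡ 44 (mod 193) gives 28103s ≡ 1 (mod 193), and since 118⁻¹ ≡ 18 (mod 193), s ≡ 18. Hence t ≡ 27835 + 28103·18 = 533689 (mod 5423879).

533689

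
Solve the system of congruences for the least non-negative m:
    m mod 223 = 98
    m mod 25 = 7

Combine the congruences pairwise.
From m ≡ 98 (mod 223) write m = 98 + 223t. Substituting into m ≡ 7 (mod 25) gives 223t ≡ 9 (mod 25), and since 23⁻¹ ≡ 12 (mod 25), t ≡ 8. Hence m ≡ 98 + 223·8 = 1882 (mod 5575).

1882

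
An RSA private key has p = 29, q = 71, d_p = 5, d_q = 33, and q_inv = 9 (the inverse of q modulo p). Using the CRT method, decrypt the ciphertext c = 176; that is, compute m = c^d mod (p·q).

1743

m₁ = c^(d_p) mod p: c ≡ 2 (mod 29), and 2^5 mod 29 = 3.
m₂ = c^(d_q) mod q: c ≡ 34 (mod 71), and 34^33 mod 71 = 39.
h = q_inv·(m₁ − m₂) mod p = 9·(3 − 39) mod 29 = 24.
m = m₂ + h·q = 39 + 24·71 = 1743.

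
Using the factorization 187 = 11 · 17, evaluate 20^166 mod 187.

185

Mod 11: 20 ≡ 9; by Fermat, exponent reduces to 166 mod 10 = 6; 9^6 ≡ 9 (mod 11).
Mod 17: 20 ≡ 3; by Fermat, exponent reduces to 166 mod 16 = 6; 3^6 ≡ 15 (mod 17).
Combine by CRT: x ≡ 9 (mod 11), x ≡ 15 (mod 17) ⇒ x ≡ 185 (mod 187).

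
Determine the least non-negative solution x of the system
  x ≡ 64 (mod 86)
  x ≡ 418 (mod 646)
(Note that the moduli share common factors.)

21736

Combine the congruences pairwise.
gcd(86, 646) = 2 and 2 | (418 − 64), so the pair is consistent; merging gives x ≡ 21736 (mod 27778), where 27778 = lcm(86, 646).
The solution is unique modulo lcm(86, 646) = 27778.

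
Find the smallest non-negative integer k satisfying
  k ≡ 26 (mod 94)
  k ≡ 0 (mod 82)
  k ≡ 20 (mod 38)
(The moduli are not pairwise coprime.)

Combine the congruences pairwise.
gcd(94, 82) = 2 and 2 | (0 − 26), so the pair is consistent; merging gives k ≡ 3034 (mod 3854), where 3854 = lcm(94, 82).
gcd(3854, 38) = 2 and 2 | (20 − 3034), so the pair is consistent; merging gives k ≡ 18450 (mod 73226), where 73226 = lcm(3854, 38).
The solution is unique modulo lcm(94, 82, 38) = 73226.

18450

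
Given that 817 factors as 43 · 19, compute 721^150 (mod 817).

Mod 43: 721 ≡ 33; by Fermat, exponent reduces to 150 mod 42 = 24; 33^24 ≡ 11 (mod 43).
Mod 19: 721 ≡ 18; by Fermat, exponent reduces to 150 mod 18 = 6; 18^6 ≡ 1 (mod 19).
Combine by CRT: x ≡ 11 (mod 43), x ≡ 1 (mod 19) ⇒ x ≡ 742 (mod 817).

742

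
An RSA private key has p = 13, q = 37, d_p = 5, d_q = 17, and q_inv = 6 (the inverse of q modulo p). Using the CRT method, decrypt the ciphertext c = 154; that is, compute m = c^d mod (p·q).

228

m₁ = c^(d_p) mod p: c ≡ 11 (mod 13), and 11^5 mod 13 = 7.
m₂ = c^(d_q) mod q: c ≡ 6 (mod 37), and 6^17 mod 37 = 6.
h = q_inv·(m₁ − m₂) mod p = 6·(7 − 6) mod 13 = 6.
m = m₂ + h·q = 6 + 6·37 = 228.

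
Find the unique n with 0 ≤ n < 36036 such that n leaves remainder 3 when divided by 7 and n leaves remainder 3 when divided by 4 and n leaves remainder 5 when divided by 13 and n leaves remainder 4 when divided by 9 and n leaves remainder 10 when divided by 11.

From n ≡ 3 (mod 7) write n = 3 + 7t. Substituting into n ≡ 3 (mod 4) gives 7t ≡ 0 (mod 4), and since 3⁻¹ ≡ 3 (mod 4), t ≡ 0. Hence n ≡ 3 + 7·0 = 3 (mod 28).
From n ≡ 3 (mod 28) write n = 3 + 28t. Substituting into n ≡ 5 (mod 13) gives 28t ≡ 2 (mod 13), and since 2⁻¹ ≡ 7 (mod 13), t ≡ 1. Hence n ≡ 3 + 28·1 = 31 (mod 364).
From n ≡ 31 (mod 364) write n = 31 + 364t. Substituting into n ≡ 4 (mod 9) gives 364t ≡ 0 (mod 9), and since 4⁻¹ ≡ 7 (mod 9), t ≡ 0. Hence n ≡ 31 + 364·0 = 31 (mod 3276).
From n ≡ 31 (mod 3276) write n = 31 + 3276t. Substituting into n ≡ 10 (mod 11) gives 3276t ≡ 1 (mod 11), and since 9⁻¹ ≡ 5 (mod 11), t ≡ 5. Hence n ≡ 31 + 3276·5 = 16411 (mod 36036).

16411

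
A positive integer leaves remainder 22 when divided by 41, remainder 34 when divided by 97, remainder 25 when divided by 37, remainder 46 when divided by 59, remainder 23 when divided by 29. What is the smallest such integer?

13139169

The moduli are pairwise coprime; N = 41·97·37·59·29 = 251771939.
N/41 = 6140779; 6140779 ≡ 4 (mod 41); 4·31 ≡ 1, so inverse 31.
N/97 = 2595587; 2595587 ≡ 61 (mod 97); 61·35 ≡ 1, so inverse 35.
N/37 = 6804647; 6804647 ≡ 14 (mod 37); 14·8 ≡ 1, so inverse 8.
N/59 = 4267321; 4267321 ≡ 28 (mod 59); 28·19 ≡ 1, so inverse 19.
N/29 = 8681791; 8681791 ≡ 3 (mod 29); 3·10 ≡ 1, so inverse 10.
a ≡ 22·6140779·31 + 34·2595587·35 + 25·6804647·8 + 46·4267321·19 + 23·8681791·10 = 14364139692.
14364139692 mod 251771939 = 13139169.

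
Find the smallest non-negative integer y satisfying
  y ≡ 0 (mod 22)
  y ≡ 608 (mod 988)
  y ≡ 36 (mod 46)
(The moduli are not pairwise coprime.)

224884

Combine the congruences pairwise.
gcd(22, 988) = 2 and 2 | (608 − 0), so the pair is consistent; merging gives y ≡ 7524 (mod 10868), where 10868 = lcm(22, 988).
gcd(10868, 46) = 2 and 2 | (36 − 7524), so the pair is consistent; merging gives y ≡ 224884 (mod 249964), where 249964 = lcm(10868, 46).
The solution is unique modulo lcm(22, 988, 46) = 249964.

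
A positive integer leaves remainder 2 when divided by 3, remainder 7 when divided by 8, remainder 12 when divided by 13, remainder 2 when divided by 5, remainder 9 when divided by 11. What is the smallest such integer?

5927

From k ≡ 2 (mod 3) write k = 2 + 3t. Substituting into k ≡ 7 (mod 8) gives 3t ≡ 5 (mod 8), and since 3⁻¹ ≡ 3 (mod 8), t ≡ 7. Hence k ≡ 2 + 3·7 = 23 (mod 24).
From k ≡ 23 (mod 24) write k = 23 + 24t. Substituting into k ≡ 12 (mod 13) gives 24t ≡ 2 (mod 13), and since 11⁻¹ ≡ 6 (mod 13), t ≡ 12. Hence k ≡ 23 + 24·12 = 311 (mod 312).
From k ≡ 311 (mod 312) write k = 311 + 312t. Substituting into k ≡ 2 (mod 5) gives 312t ≡ 1 (mod 5), and since 2⁻¹ ≡ 3 (mod 5), t ≡ 3. Hence k ≡ 311 + 312·3 = 1247 (mod 1560).
From k ≡ 1247 (mod 1560) write k = 1247 + 1560t. Substituting into k ≡ 9 (mod 11) gives 1560t ≡ 5 (mod 11), and since 9⁻¹ ≡ 5 (mod 11), t ≡ 3. Hence k ≡ 1247 + 1560·3 = 5927 (mod 17160).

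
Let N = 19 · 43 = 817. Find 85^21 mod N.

558

Mod 19: 85 ≡ 9; by Fermat, exponent reduces to 21 mod 18 = 3; 9^3 ≡ 7 (mod 19).
Mod 43: 85 ≡ 42; 42^21 ≡ 42 (mod 43).
Combine by CRT: x ≡ 7 (mod 19), x ≡ 42 (mod 43) ⇒ x ≡ 558 (mod 817).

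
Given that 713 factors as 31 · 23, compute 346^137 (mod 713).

645

Mod 31: 346 ≡ 5; by Fermat, exponent reduces to 137 mod 30 = 17; 5^17 ≡ 25 (mod 31).
Mod 23: 346 ≡ 1; by Fermat, exponent reduces to 137 mod 22 = 5; 1^5 ≡ 1 (mod 23).
Combine by CRT: x ≡ 25 (mod 31), x ≡ 1 (mod 23) ⇒ x ≡ 645 (mod 713).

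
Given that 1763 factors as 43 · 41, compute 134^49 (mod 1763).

Mod 43: 134 ≡ 5; by Fermat, exponent reduces to 49 mod 42 = 7; 5^7 ≡ 37 (mod 43).
Mod 41: 134 ≡ 11; by Fermat, exponent reduces to 49 mod 40 = 9; 11^9 ≡ 12 (mod 41).
Combine by CRT: x ≡ 37 (mod 43), x ≡ 12 (mod 41) ⇒ x ≡ 381 (mod 1763).

381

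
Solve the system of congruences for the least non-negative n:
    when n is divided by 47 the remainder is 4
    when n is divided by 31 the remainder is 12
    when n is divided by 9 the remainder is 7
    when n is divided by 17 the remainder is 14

187252

The moduli are pairwise coprime; M = 47·31·9·17 = 222921.
M/47 = 4743; 4743 ≡ 43 (mod 47); 43·35 ≡ 1, so inverse 35.
M/31 = 7191; 7191 ≡ 30 (mod 31); 30·30 ≡ 1, so inverse 30.
M/9 = 24769; 24769 ≡ 1 (mod 9), inverse 1.
M/17 = 13113; 13113 ≡ 6 (mod 17); 6·3 ≡ 1, so inverse 3.
n ≡ 4·4743·35 + 12·7191·30 + 7·24769·1 + 14·13113·3 = 3976909.
3976909 mod 222921 = 187252.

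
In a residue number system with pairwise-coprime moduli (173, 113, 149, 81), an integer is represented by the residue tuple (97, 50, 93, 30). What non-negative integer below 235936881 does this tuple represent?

The moduli are pairwise coprime; N = 173·113·149·81 = 235936881.
N/173 = 1363797; 1363797 ≡ 38 (mod 173); 38·41 ≡ 1, so inverse 41.
N/113 = 2087937; 2087937 ≡ 36 (mod 113); 36·22 ≡ 1, so inverse 22.
N/149 = 1583469; 1583469 ≡ 46 (mod 149); 46·81 ≡ 1, so inverse 81.
N/81 = 2912801; 2912801 ≡ 41 (mod 81); 41·2 ≡ 1, so inverse 2.
x ≡ 97·1363797·41 + 50·2087937·22 + 93·1583469·81 + 30·2912801·2 = 19823591406.
19823591406 mod 235936881 = 4893402.

4893402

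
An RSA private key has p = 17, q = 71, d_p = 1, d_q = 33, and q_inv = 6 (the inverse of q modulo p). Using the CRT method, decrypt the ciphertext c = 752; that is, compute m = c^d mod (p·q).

1007

m₁ = c^(d_p) mod p: c ≡ 4 (mod 17), and 4^1 mod 17 = 4.
m₂ = c^(d_q) mod q: c ≡ 42 (mod 71), and 42^33 mod 71 = 13.
h = q_inv·(m₁ − m₂) mod p = 6·(4 − 13) mod 17 = 14.
m = m₂ + h·q = 13 + 14·71 = 1007.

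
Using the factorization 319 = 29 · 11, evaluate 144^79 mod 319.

Mod 29: 144 ≡ 28; by Fermat, exponent reduces to 79 mod 28 = 23; 28^23 ≡ 28 (mod 29).
Mod 11: 144 ≡ 1; by Fermat, exponent reduces to 79 mod 10 = 9; 1^9 ≡ 1 (mod 11).
Combine by CRT: x ≡ 28 (mod 29), x ≡ 1 (mod 11) ⇒ x ≡ 144 (mod 319).

144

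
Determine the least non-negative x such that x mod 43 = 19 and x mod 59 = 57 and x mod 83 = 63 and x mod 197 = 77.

29650153

From x ≡ 19 (mod 43) write x = 19 + 43t. Substituting into x ≡ 57 (mod 59) gives 43t ≡ 38 (mod 59), and since 43⁻¹ ≡ 11 (mod 59), t ≡ 5. Hence x ≡ 19 + 43·5 = 234 (mod 2537).
From x ≡ 234 (mod 2537) write x = 234 + 2537t. Substituting into x ≡ 63 (mod 83) gives 2537t ≡ 78 (mod 83), and since 47⁻¹ ≡ 53 (mod 83), t ≡ 67. Hence x ≡ 234 + 2537·67 = 170213 (mod 210571).
From x ≡ 170213 (mod 210571) write x = 170213 + 210571t. Substituting into x ≡ 77 (mod 197) gives 210571t ≡ 72 (mod 197), and since 175⁻¹ ≡ 188 (mod 197), t ≡ 140. Hence x ≡ 170213 + 210571·140 = 29650153 (mod 41482487).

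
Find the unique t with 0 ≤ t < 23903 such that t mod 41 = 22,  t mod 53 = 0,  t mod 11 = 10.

The moduli are pairwise coprime; N = 41·53·11 = 23903.
N/41 = 583; 583 ≡ 9 (mod 41); 9·32 ≡ 1, so inverse 32.
N/53 = 451; 451 ≡ 27 (mod 53); 27·2 ≡ 1, so inverse 2.
N/11 = 2173; 2173 ≡ 6 (mod 11); 6·2 ≡ 1, so inverse 2.
t ≡ 22·583·32 + 0·451·2 + 10·2173·2 = 453892.
453892 mod 23903 = 23638.

23638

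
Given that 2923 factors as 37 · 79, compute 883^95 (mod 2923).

Mod 37: 883 ≡ 32; by Fermat, exponent reduces to 95 mod 36 = 23; 32^23 ≡ 17 (mod 37).
Mod 79: 883 ≡ 14; by Fermat, exponent reduces to 95 mod 78 = 17; 14^17 ≡ 57 (mod 79).
Combine by CRT: x ≡ 17 (mod 37), x ≡ 57 (mod 79) ⇒ x ≡ 2348 (mod 2923).

2348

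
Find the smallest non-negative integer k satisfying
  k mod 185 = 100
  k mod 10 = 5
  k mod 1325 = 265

Combine the congruences pairwise.
gcd(185, 10) = 5 and 5 | (5 − 100), so the pair is consistent; merging gives k ≡ 285 (mod 370), where 370 = lcm(185, 10).
gcd(370, 1325) = 5 and 5 | (265 − 285), so the pair is consistent; merging gives k ≡ 66515 (mod 98050), where 98050 = lcm(370, 1325).
The solution is unique modulo lcm(185, 10, 1325) = 98050.

66515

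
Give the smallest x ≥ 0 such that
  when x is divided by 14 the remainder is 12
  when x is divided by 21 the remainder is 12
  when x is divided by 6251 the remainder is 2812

gcd(14, 21) = 7 and 7 | (12 − 12), so the pair is consistent; merging gives x ≡ 12 (mod 42), where 42 = lcm(14, 21).
gcd(42, 6251) = 7 and 7 | (2812 − 12), so the pair is consistent; merging gives x ≡ 27816 (mod 37506), where 37506 = lcm(42, 6251).
The solution is unique modulo lcm(14, 21, 6251) = 37506.

27816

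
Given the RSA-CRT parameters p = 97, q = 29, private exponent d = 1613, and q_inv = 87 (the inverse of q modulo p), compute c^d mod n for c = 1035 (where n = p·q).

d_p = d mod (p−1) = 1613 mod 96 = 77; d_q = d mod (q−1) = 17.
m₁ = c^(d_p) mod p: c ≡ 65 (mod 97), and 65^77 mod 97 = 95.
m₂ = c^(d_q) mod q: c ≡ 20 (mod 29), and 20^17 mod 29 = 25.
h = q_inv·(m₁ − m₂) mod p = 87·(95 − 25) mod 97 = 76.
m = m₂ + h·q = 25 + 76·29 = 2229.

2229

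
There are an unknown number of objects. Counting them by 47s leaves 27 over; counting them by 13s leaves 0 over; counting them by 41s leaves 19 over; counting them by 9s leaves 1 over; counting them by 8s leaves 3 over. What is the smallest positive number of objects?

59059

From N ≡ 27 (mod 47) write N = 27 + 47t. Substituting into N ≡ 0 (mod 13) gives 47t ≡ 12 (mod 13), and since 8⁻¹ ≡ 5 (mod 13), t ≡ 8. Hence N ≡ 27 + 47·8 = 403 (mod 611).
From N ≡ 403 (mod 611) write N = 403 + 611t. Substituting into N ≡ 19 (mod 41) gives 611t ≡ 26 (mod 41), and since 37⁻¹ ≡ 10 (mod 41), t ≡ 14. Hence N ≡ 403 + 611·14 = 8957 (mod 25051).
From N ≡ 8957 (mod 25051) write N = 8957 + 25051t. Substituting into N ≡ 1 (mod 9) gives 25051t ≡ 8 (mod 9), and since 4⁻¹ ≡ 7 (mod 9), t ≡ 2. Hence N ≡ 8957 + 25051·2 = 59059 (mod 225459).
From N ≡ 59059 (mod 225459) write N = 59059 + 225459t. Substituting into N ≡ 3 (mod 8) gives 225459t ≡ 0 (mod 8), and since 3⁻¹ ≡ 3 (mod 8), t ≡ 0. Hence N ≡ 59059 + 225459·0 = 59059 (mod 1803672).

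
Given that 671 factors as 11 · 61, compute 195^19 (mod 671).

Mod 11: 195 ≡ 8; by Fermat, exponent reduces to 19 mod 10 = 9; 8^9 ≡ 7 (mod 11).
Mod 61: 195 ≡ 12; 12^19 ≡ 57 (mod 61).
Combine by CRT: x ≡ 7 (mod 11), x ≡ 57 (mod 61) ⇒ x ≡ 667 (mod 671).

667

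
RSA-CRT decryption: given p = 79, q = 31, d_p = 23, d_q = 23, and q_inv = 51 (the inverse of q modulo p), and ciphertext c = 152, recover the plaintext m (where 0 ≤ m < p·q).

m₁ = c^(d_p) mod p: c ≡ 73 (mod 79), and 73^23 mod 79 = 44.
m₂ = c^(d_q) mod q: c ≡ 28 (mod 31), and 28^23 mod 31 = 20.
h = q_inv·(m₁ − m₂) mod p = 51·(44 − 20) mod 79 = 39.
m = m₂ + h·q = 20 + 39·31 = 1229.

1229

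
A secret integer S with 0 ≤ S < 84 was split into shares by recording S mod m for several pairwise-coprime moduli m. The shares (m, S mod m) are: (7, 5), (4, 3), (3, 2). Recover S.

The moduli are pairwise coprime; N = 7·4·3 = 84.
N/7 = 12; 12 ≡ 5 (mod 7); 5·3 ≡ 1, so inverse 3.
N/4 = 21; 21 ≡ 1 (mod 4), inverse 1.
N/3 = 28; 28 ≡ 1 (mod 3), inverse 1.
S ≡ 5·12·3 + 3·21·1 + 2·28·1 = 299.
299 mod 84 = 47.

47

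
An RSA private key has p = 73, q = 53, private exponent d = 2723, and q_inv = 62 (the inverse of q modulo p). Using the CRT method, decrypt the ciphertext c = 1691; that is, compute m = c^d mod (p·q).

3675

d_p = d mod (p−1) = 2723 mod 72 = 59; d_q = d mod (q−1) = 19.
m₁ = c^(d_p) mod p: c ≡ 12 (mod 73), and 12^59 mod 73 = 25.
m₂ = c^(d_q) mod q: c ≡ 48 (mod 53), and 48^19 mod 53 = 18.
h = q_inv·(m₁ − m₂) mod p = 62·(25 − 18) mod 73 = 69.
m = m₂ + h·q = 18 + 69·53 = 3675.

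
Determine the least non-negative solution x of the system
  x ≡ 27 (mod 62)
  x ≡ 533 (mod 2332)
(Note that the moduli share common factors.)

7529

Combine the congruences pairwise.
gcd(62, 2332) = 2 and 2 | (533 − 27), so the pair is consistent; merging gives x ≡ 7529 (mod 72292), where 72292 = lcm(62, 2332).
The solution is unique modulo lcm(62, 2332) = 72292.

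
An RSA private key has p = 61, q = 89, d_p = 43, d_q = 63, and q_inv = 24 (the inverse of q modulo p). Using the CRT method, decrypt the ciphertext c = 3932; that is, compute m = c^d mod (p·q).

846

m₁ = c^(d_p) mod p: c ≡ 28 (mod 61), and 28^43 mod 61 = 53.
m₂ = c^(d_q) mod q: c ≡ 16 (mod 89), and 16^63 mod 89 = 45.
h = q_inv·(m₁ − m₂) mod p = 24·(53 − 45) mod 61 = 9.
m = m₂ + h·q = 45 + 9·89 = 846.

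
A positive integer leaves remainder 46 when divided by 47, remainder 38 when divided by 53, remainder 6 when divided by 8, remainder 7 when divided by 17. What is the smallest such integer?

142926

From t ≡ 46 (mod 47) write t = 46 + 47s. Substituting into t ≡ 38 (mod 53) gives 47s ≡ 45 (mod 53), and since 47⁻¹ ≡ 44 (mod 53), s ≡ 19. Hence t ≡ 46 + 47·19 = 939 (mod 2491).
From t ≡ 939 (mod 2491) write t = 939 + 2491s. Substituting into t ≡ 6 (mod 8) gives 2491s ≡ 3 (mod 8), and since 3⁻¹ ≡ 3 (mod 8), s ≡ 1. Hence t ≡ 939 + 2491·1 = 3430 (mod 19928).
From t ≡ 3430 (mod 19928) write t = 3430 + 19928s. Substituting into t ≡ 7 (mod 17) gives 19928s ≡ 11 (mod 17), and since 4⁻¹ ≡ 13 (mod 17), s ≡ 7. Hence t ≡ 3430 + 19928·7 = 142926 (mod 338776).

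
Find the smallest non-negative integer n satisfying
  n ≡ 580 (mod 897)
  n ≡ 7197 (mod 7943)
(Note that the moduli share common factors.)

356689

gcd(897, 7943) = 13 and 13 | (7197 − 580), so the pair is consistent; merging gives n ≡ 356689 (mod 548067), where 548067 = lcm(897, 7943).
The solution is unique modulo lcm(897, 7943) = 548067.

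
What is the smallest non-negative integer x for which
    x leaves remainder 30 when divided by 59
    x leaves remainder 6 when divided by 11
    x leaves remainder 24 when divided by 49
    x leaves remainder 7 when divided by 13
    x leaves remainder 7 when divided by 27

Combine the congruences pairwise.
From x ≡ 30 (mod 59) write x = 30 + 59t. Substituting into x ≡ 6 (mod 11) gives 59t ≡ 9 (mod 11), and since 4⁻¹ ≡ 3 (mod 11), t ≡ 5. Hence x ≡ 30 + 59·5 = 325 (mod 649).
From x ≡ 325 (mod 649) write x = 325 + 649t. Substituting into x ≡ 24 (mod 49) gives 649t ≡ 42 (mod 49), and since 12⁻¹ ≡ 45 (mod 49), t ≡ 28. Hence x ≡ 325 + 649·28 = 18497 (mod 31801).
From x ≡ 18497 (mod 31801) write x = 18497 + 31801t. Substituting into x ≡ 7 (mod 13) gives 31801t ≡ 9 (mod 13), and since 3⁻¹ ≡ 9 (mod 13), t ≡ 3. Hence x ≡ 18497 + 31801·3 = 113900 (mod 413413).
From x ≡ 113900 (mod 413413) write x = 113900 + 413413t. Substituting into x ≡ 7 (mod 27) gives 413413t ≡ 20 (mod 27), and since 16⁻¹ ≡ 22 (mod 27), t ≡ 8. Hence x ≡ 113900 + 413413·8 = 3421204 (mod 11162151).

3421204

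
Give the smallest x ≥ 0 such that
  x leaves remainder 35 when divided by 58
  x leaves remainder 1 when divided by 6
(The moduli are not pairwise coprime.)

151

gcd(58, 6) = 2 and 2 | (1 − 35), so the pair is consistent; merging gives x ≡ 151 (mod 174), where 174 = lcm(58, 6).
The solution is unique modulo lcm(58, 6) = 174.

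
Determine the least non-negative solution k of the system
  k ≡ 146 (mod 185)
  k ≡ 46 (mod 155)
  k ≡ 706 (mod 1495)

gcd(185, 155) = 5 and 5 | (46 − 146), so the pair is consistent; merging gives k ≡ 1441 (mod 5735), where 5735 = lcm(185, 155).
gcd(5735, 1495) = 5 and 5 | (706 − 1441), so the pair is consistent; merging gives k ≡ 18646 (mod 1714765), where 1714765 = lcm(5735, 1495).
The solution is unique modulo lcm(185, 155, 1495) = 1714765.

18646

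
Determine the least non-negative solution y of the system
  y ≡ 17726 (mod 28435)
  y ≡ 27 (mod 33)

Combine the congruences pairwise.
gcd(28435, 33) = 11 and 11 | (27 − 17726), so the pair is consistent; merging gives y ≡ 46161 (mod 85305), where 85305 = lcm(28435, 33).
The solution is unique modulo lcm(28435, 33) = 85305.

46161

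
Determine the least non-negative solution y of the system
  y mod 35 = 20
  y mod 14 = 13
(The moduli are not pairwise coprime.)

55

gcd(35, 14) = 7 and 7 | (13 − 20), so the pair is consistent; merging gives y ≡ 55 (mod 70), where 70 = lcm(35, 14).
The solution is unique modulo lcm(35, 14) = 70.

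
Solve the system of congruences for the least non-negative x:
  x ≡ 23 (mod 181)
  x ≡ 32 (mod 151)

Combine the congruences pairwise.
From x ≡ 23 (mod 181) write x = 23 + 181t. Substituting into x ≡ 32 (mod 151) gives 181t ≡ 9 (mod 151), and since 30⁻¹ ≡ 146 (mod 151), t ≡ 106. Hence x ≡ 23 + 181·106 = 19209 (mod 27331).

19209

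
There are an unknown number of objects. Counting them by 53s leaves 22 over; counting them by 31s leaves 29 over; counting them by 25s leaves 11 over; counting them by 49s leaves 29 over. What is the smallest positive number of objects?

1561561

The moduli are pairwise coprime; M = 53·31·25·49 = 2012675.
M/53 = 37975; 37975 ≡ 27 (mod 53); 27·2 ≡ 1, so inverse 2.
M/31 = 64925; 64925 ≡ 11 (mod 31); 11·17 ≡ 1, so inverse 17.
M/25 = 80507; 80507 ≡ 7 (mod 25); 7·18 ≡ 1, so inverse 18.
M/49 = 41075; 41075 ≡ 13 (mod 49); 13·34 ≡ 1, so inverse 34.
N ≡ 22·37975·2 + 29·64925·17 + 11·80507·18 + 29·41075·34 = 90119261.
90119261 mod 2012675 = 1561561.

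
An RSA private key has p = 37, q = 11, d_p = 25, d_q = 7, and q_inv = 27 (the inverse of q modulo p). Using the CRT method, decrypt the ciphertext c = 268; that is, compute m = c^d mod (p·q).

m₁ = c^(d_p) mod p: c ≡ 9 (mod 37), and 9^25 mod 37 = 16.
m₂ = c^(d_q) mod q: c ≡ 4 (mod 11), and 4^7 mod 11 = 5.
h = q_inv·(m₁ − m₂) mod p = 27·(16 − 5) mod 37 = 1.
m = m₂ + h·q = 5 + 1·11 = 16.

16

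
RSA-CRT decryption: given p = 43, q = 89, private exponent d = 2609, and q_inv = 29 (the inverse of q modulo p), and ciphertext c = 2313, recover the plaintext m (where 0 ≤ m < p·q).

3559

d_p = d mod (p−1) = 2609 mod 42 = 5; d_q = d mod (q−1) = 57.
m₁ = c^(d_p) mod p: c ≡ 34 (mod 43), and 34^5 mod 43 = 33.
m₂ = c^(d_q) mod q: c ≡ 88 (mod 89), and 88^57 mod 89 = 88.
h = q_inv·(m₁ − m₂) mod p = 29·(33 − 88) mod 43 = 39.
m = m₂ + h·q = 88 + 39·89 = 3559.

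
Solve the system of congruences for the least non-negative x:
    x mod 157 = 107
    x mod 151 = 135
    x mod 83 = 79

The moduli are pairwise coprime; N = 157·151·83 = 1967681.
N/157 = 12533; 12533 ≡ 130 (mod 157); 130·93 ≡ 1, so inverse 93.
N/151 = 13031; 13031 ≡ 45 (mod 151); 45·47 ≡ 1, so inverse 47.
N/83 = 23707; 23707 ≡ 52 (mod 83); 52·8 ≡ 1, so inverse 8.
x ≡ 107·12533·93 + 135·13031·47 + 79·23707·8 = 222380402.
222380402 mod 1967681 = 32449.

32449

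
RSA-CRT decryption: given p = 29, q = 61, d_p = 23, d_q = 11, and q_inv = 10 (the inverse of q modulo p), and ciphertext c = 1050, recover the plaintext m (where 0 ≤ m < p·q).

718

m₁ = c^(d_p) mod p: c ≡ 6 (mod 29), and 6^23 mod 29 = 22.
m₂ = c^(d_q) mod q: c ≡ 13 (mod 61), and 13^11 mod 61 = 47.
h = q_inv·(m₁ − m₂) mod p = 10·(22 − 47) mod 29 = 11.
m = m₂ + h·q = 47 + 11·61 = 718.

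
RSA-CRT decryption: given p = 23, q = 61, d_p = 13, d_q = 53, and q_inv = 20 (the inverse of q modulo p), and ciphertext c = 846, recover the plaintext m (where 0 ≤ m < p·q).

m₁ = c^(d_p) mod p: c ≡ 18 (mod 23), and 18^13 mod 23 = 2.
m₂ = c^(d_q) mod q: c ≡ 53 (mod 61), and 53^53 mod 61 = 24.
h = q_inv·(m₁ − m₂) mod p = 20·(2 − 24) mod 23 = 20.
m = m₂ + h·q = 24 + 20·61 = 1244.

1244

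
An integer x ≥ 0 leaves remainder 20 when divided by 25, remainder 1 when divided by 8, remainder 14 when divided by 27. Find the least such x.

From x ≡ 20 (mod 25) write x = 20 + 25t. Substituting into x ≡ 1 (mod 8) gives 25t ≡ 5 (mod 8), and since 1⁻¹ ≡ 1 (mod 8), t ≡ 5. Hence x ≡ 20 + 25·5 = 145 (mod 200).
From x ≡ 145 (mod 200) write x = 145 + 200t. Substituting into x ≡ 14 (mod 27) gives 200t ≡ 4 (mod 27), and since 11⁻¹ ≡ 5 (mod 27), t ≡ 20. Hence x ≡ 145 + 200·20 = 4145 (mod 5400).

4145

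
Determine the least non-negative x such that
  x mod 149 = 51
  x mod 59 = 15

5266

From x ≡ 51 (mod 149) write x = 51 + 149t. Substituting into x ≡ 15 (mod 59) gives 149t ≡ 23 (mod 59), and since 31⁻¹ ≡ 40 (mod 59), t ≡ 35. Hence x ≡ 51 + 149·35 = 5266 (mod 8791).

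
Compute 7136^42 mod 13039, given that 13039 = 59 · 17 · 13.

4096

Mod 59: 7136 ≡ 56; 56^42 ≡ 25 (mod 59).
Mod 17: 7136 ≡ 13; by Fermat, exponent reduces to 42 mod 16 = 10; 13^10 ≡ 16 (mod 17).
Mod 13: 7136 ≡ 12; by Fermat, exponent reduces to 42 mod 12 = 6; 12^6 ≡ 1 (mod 13).
Combine by CRT: x ≡ 25 (mod 59), x ≡ 16 (mod 17), x ≡ 1 (mod 13) ⇒ x ≡ 4096 (mod 13039).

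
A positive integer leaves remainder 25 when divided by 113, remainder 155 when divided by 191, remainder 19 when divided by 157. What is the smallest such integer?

The moduli are pairwise coprime; N = 113·191·157 = 3388531.
N/113 = 29987; 29987 ≡ 42 (mod 113); 42·35 ≡ 1, so inverse 35.
N/191 = 17741; 17741 ≡ 169 (mod 191); 169·26 ≡ 1, so inverse 26.
N/157 = 21583; 21583 ≡ 74 (mod 157); 74·87 ≡ 1, so inverse 87.
x ≡ 25·29987·35 + 155·17741·26 + 19·21583·87 = 133411554.
133411554 mod 3388531 = 1258845.

1258845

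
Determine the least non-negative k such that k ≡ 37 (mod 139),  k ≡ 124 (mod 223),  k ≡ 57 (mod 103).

The moduli are pairwise coprime; N = 139·223·103 = 3192691.
N/139 = 22969; 22969 ≡ 34 (mod 139); 34·45 ≡ 1, so inverse 45.
N/223 = 14317; 14317 ≡ 45 (mod 223); 45·114 ≡ 1, so inverse 114.
N/103 = 30997; 30997 ≡ 97 (mod 103); 97·17 ≡ 1, so inverse 17.
k ≡ 37·22969·45 + 124·14317·114 + 57·30997·17 = 270664590.
270664590 mod 3192691 = 2478546.

2478546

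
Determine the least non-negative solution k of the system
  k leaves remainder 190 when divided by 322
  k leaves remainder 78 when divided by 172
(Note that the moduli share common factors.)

gcd(322, 172) = 2 and 2 | (78 − 190), so the pair is consistent; merging gives k ≡ 16934 (mod 27692), where 27692 = lcm(322, 172).
The solution is unique modulo lcm(322, 172) = 27692.

16934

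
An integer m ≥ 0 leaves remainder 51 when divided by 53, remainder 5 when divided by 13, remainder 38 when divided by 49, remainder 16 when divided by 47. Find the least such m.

1150999

The moduli are pairwise coprime; N = 53·13·49·47 = 1586767.
N/53 = 29939; 29939 ≡ 47 (mod 53); 47·44 ≡ 1, so inverse 44.
N/13 = 122059; 122059 ≡ 2 (mod 13); 2·7 ≡ 1, so inverse 7.
N/49 = 32383; 32383 ≡ 43 (mod 49); 43·8 ≡ 1, so inverse 8.
N/47 = 33761; 33761 ≡ 15 (mod 47); 15·22 ≡ 1, so inverse 22.
m ≡ 51·29939·44 + 5·122059·7 + 38·32383·8 + 16·33761·22 = 93183485.
93183485 mod 1586767 = 1150999.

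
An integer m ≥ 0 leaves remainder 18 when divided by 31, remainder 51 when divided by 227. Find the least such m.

1413

From m ≡ 18 (mod 31) write m = 18 + 31t. Substituting into m ≡ 51 (mod 227) gives 31t ≡ 33 (mod 227), and since 31⁻¹ ≡ 22 (mod 227), t ≡ 45. Hence m ≡ 18 + 31·45 = 1413 (mod 7037).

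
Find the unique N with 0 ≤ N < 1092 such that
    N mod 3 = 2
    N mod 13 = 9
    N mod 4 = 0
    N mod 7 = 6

776

From N ≡ 2 (mod 3) write N = 2 + 3t. Substituting into N ≡ 9 (mod 13) gives 3t ≡ 7 (mod 13), and since 3⁻¹ ≡ 9 (mod 13), t ≡ 11. Hence N ≡ 2 + 3·11 = 35 (mod 39).
From N ≡ 35 (mod 39) write N = 35 + 39t. Substituting into N ≡ 0 (mod 4) gives 39t ≡ 1 (mod 4), and since 3⁻¹ ≡ 3 (mod 4), t ≡ 3. Hence N ≡ 35 + 39·3 = 152 (mod 156).
From N ≡ 152 (mod 156) write N = 152 + 156t. Substituting into N ≡ 6 (mod 7) gives 156t ≡ 1 (mod 7), and since 2⁻¹ ≡ 4 (mod 7), t ≡ 4. Hence N ≡ 152 + 156·4 = 776 (mod 1092).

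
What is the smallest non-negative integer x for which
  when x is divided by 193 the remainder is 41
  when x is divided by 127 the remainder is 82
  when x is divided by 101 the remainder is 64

The moduli are pairwise coprime; N = 193·127·101 = 2475611.
N/193 = 12827; 12827 ≡ 89 (mod 193); 89·180 ≡ 1, so inverse 180.
N/127 = 19493; 19493 ≡ 62 (mod 127); 62·84 ≡ 1, so inverse 84.
N/101 = 24511; 24511 ≡ 69 (mod 101); 69·41 ≡ 1, so inverse 41.
x ≡ 41·12827·180 + 82·19493·84 + 64·24511·41 = 293247908.
293247908 mod 2475611 = 1125810.

1125810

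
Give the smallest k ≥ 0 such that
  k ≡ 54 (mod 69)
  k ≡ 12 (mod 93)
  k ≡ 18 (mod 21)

14613

gcd(69, 93) = 3 and 3 | (12 − 54), so the pair is consistent; merging gives k ≡ 1779 (mod 2139), where 2139 = lcm(69, 93).
gcd(2139, 21) = 3 and 3 | (18 − 1779), so the pair is consistent; merging gives k ≡ 14613 (mod 14973), where 14973 = lcm(2139, 21).
The solution is unique modulo lcm(69, 93, 21) = 14973.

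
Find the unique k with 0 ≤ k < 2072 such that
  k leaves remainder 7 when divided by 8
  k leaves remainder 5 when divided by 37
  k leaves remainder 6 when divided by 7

The moduli are pairwise coprime; N = 8·37·7 = 2072.
N/8 = 259; 259 ≡ 3 (mod 8); 3·3 ≡ 1, so inverse 3.
N/37 = 56; 56 ≡ 19 (mod 37); 19·2 ≡ 1, so inverse 2.
N/7 = 296; 296 ≡ 2 (mod 7); 2·4 ≡ 1, so inverse 4.
k ≡ 7·259·3 + 5·56·2 + 6·296·4 = 13103.
13103 mod 2072 = 671.

671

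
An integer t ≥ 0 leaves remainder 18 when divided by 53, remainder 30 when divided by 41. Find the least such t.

From t ≡ 18 (mod 53) write t = 18 + 53s. Substituting into t ≡ 30 (mod 41) gives 53s ≡ 12 (mod 41), and since 12⁻¹ ≡ 24 (mod 41), s ≡ 1. Hence t ≡ 18 + 53·1 = 71 (mod 2173).

71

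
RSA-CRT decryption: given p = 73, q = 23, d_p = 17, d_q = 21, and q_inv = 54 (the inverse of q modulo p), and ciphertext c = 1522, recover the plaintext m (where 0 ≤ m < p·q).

29

m₁ = c^(d_p) mod p: c ≡ 62 (mod 73), and 62^17 mod 73 = 29.
m₂ = c^(d_q) mod q: c ≡ 4 (mod 23), and 4^21 mod 23 = 6.
h = q_inv·(m₁ − m₂) mod p = 54·(29 − 6) mod 73 = 1.
m = m₂ + h·q = 6 + 1·23 = 29.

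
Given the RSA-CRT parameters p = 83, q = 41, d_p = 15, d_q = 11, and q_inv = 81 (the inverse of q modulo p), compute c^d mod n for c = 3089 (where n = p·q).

m₁ = c^(d_p) mod p: c ≡ 18 (mod 83), and 18^15 mod 83 = 79.
m₂ = c^(d_q) mod q: c ≡ 14 (mod 41), and 14^11 mod 41 = 38.
h = q_inv·(m₁ − m₂) mod p = 81·(79 − 38) mod 83 = 1.
m = m₂ + h·q = 38 + 1·41 = 79.

79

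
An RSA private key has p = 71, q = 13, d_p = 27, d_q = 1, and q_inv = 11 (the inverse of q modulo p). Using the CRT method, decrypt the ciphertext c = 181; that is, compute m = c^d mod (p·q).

m₁ = c^(d_p) mod p: c ≡ 39 (mod 71), and 39^27 mod 71 = 51.
m₂ = c^(d_q) mod q: c ≡ 12 (mod 13), and 12^1 mod 13 = 12.
h = q_inv·(m₁ − m₂) mod p = 11·(51 − 12) mod 71 = 3.
m = m₂ + h·q = 12 + 3·13 = 51.

51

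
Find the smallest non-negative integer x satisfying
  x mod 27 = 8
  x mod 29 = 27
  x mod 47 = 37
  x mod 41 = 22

690749

Combine the congruences pairwise.
From x ≡ 8 (mod 27) write x = 8 + 27t. Substituting into x ≡ 27 (mod 29) gives 27t ≡ 19 (mod 29), and since 27⁻¹ ≡ 14 (mod 29), t ≡ 5. Hence x ≡ 8 + 27·5 = 143 (mod 783).
From x ≡ 143 (mod 783) write x = 143 + 783t. Substituting into x ≡ 37 (mod 47) gives 783t ≡ 35 (mod 47), and since 31⁻¹ ≡ 44 (mod 47), t ≡ 36. Hence x ≡ 143 + 783·36 = 28331 (mod 36801).
From x ≡ 28331 (mod 36801) write x = 28331 + 36801t. Substituting into x ≡ 22 (mod 41) gives 36801t ≡ 22 (mod 41), and since 24⁻¹ ≡ 12 (mod 41), t ≡ 18. Hence x ≡ 28331 + 36801·18 = 690749 (mod 1508841).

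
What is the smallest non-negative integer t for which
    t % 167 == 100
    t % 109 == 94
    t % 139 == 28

1518464

The moduli are pairwise coprime; N = 167·109·139 = 2530217.
N/167 = 15151; 15151 ≡ 121 (mod 167); 121·98 ≡ 1, so inverse 98.
N/109 = 23213; 23213 ≡ 105 (mod 109); 105·27 ≡ 1, so inverse 27.
N/139 = 18203; 18203 ≡ 133 (mod 139); 133·23 ≡ 1, so inverse 23.
t ≡ 100·15151·98 + 94·23213·27 + 28·18203·23 = 219117126.
219117126 mod 2530217 = 1518464.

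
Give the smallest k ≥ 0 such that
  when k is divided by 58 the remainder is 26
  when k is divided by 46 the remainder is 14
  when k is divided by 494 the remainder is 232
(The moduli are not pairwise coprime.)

113358

Combine the congruences pairwise.
gcd(58, 46) = 2 and 2 | (14 − 26), so the pair is consistent; merging gives k ≡ 1302 (mod 1334), where 1334 = lcm(58, 46).
gcd(1334, 494) = 2 and 2 | (232 − 1302), so the pair is consistent; merging gives k ≡ 113358 (mod 329498), where 329498 = lcm(1334, 494).
The solution is unique modulo lcm(58, 46, 494) = 329498.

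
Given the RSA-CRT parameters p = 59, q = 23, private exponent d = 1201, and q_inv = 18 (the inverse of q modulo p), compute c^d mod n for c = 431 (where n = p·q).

401

d_p = d mod (p−1) = 1201 mod 58 = 41; d_q = d mod (q−1) = 13.
m₁ = c^(d_p) mod p: c ≡ 18 (mod 59), and 18^41 mod 59 = 47.
m₂ = c^(d_q) mod q: c ≡ 17 (mod 23), and 17^13 mod 23 = 10.
h = q_inv·(m₁ − m₂) mod p = 18·(47 − 10) mod 59 = 17.
m = m₂ + h·q = 10 + 17·23 = 401.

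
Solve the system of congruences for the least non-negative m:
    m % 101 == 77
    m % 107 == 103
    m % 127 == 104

From m ≡ 77 (mod 101) write m = 77 + 101t. Substituting into m ≡ 103 (mod 107) gives 101t ≡ 26 (mod 107), and since 101⁻¹ ≡ 89 (mod 107), t ≡ 67. Hence m ≡ 77 + 101·67 = 6844 (mod 10807).
From m ≡ 6844 (mod 10807) write m = 6844 + 10807t. Substituting into m ≡ 104 (mod 127) gives 10807t ≡ 118 (mod 127), and since 12⁻¹ ≡ 53 (mod 127), t ≡ 31. Hence m ≡ 6844 + 10807·31 = 341861 (mod 1372489).

341861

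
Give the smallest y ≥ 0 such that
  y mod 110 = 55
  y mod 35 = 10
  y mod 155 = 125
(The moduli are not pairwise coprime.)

2915

gcd(110, 35) = 5 and 5 | (10 − 55), so the pair is consistent; merging gives y ≡ 605 (mod 770), where 770 = lcm(110, 35).
gcd(770, 155) = 5 and 5 | (125 − 605), so the pair is consistent; merging gives y ≡ 2915 (mod 23870), where 23870 = lcm(770, 155).
The solution is unique modulo lcm(110, 35, 155) = 23870.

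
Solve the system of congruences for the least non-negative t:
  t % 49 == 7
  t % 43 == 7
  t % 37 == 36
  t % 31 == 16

From t ≡ 7 (mod 49) write t = 7 + 49s. Substituting into t ≡ 7 (mod 43) gives 49s ≡ 0 (mod 43), and since 6⁻¹ ≡ 36 (mod 43), s ≡ 0. Hence t ≡ 7 + 49·0 = 7 (mod 2107).
From t ≡ 7 (mod 2107) write t = 7 + 2107s. Substituting into t ≡ 36 (mod 37) gives 2107s ≡ 29 (mod 37), and since 35⁻¹ ≡ 18 (mod 37), s ≡ 4. Hence t ≡ 7 + 2107·4 = 8435 (mod 77959).
From t ≡ 8435 (mod 77959) write t = 8435 + 77959s. Substituting into t ≡ 16 (mod 31) gives 77959s ≡ 13 (mod 31), and since 25⁻¹ ≡ 5 (mod 31), s ≡ 3. Hence t ≡ 8435 + 77959·3 = 242312 (mod 2416729).

242312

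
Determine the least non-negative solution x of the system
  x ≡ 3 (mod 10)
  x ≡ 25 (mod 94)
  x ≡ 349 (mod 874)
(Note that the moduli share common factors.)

101733

Combine the congruences pairwise.
gcd(10, 94) = 2 and 2 | (25 − 3), so the pair is consistent; merging gives x ≡ 213 (mod 470), where 470 = lcm(10, 94).
gcd(470, 874) = 2 and 2 | (349 − 213), so the pair is consistent; merging gives x ≡ 101733 (mod 205390), where 205390 = lcm(470, 874).
The solution is unique modulo lcm(10, 94, 874) = 205390.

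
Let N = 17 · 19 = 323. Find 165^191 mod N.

78

Mod 17: 165 ≡ 12; by Fermat, exponent reduces to 191 mod 16 = 15; 12^15 ≡ 10 (mod 17).
Mod 19: 165 ≡ 13; by Fermat, exponent reduces to 191 mod 18 = 11; 13^11 ≡ 2 (mod 19).
Combine by CRT: x ≡ 10 (mod 17), x ≡ 2 (mod 19) ⇒ x ≡ 78 (mod 323).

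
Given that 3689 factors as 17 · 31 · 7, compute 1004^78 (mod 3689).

1310

Mod 17: 1004 ≡ 1; by Fermat, exponent reduces to 78 mod 16 = 14; 1^14 ≡ 1 (mod 17).
Mod 31: 1004 ≡ 12; by Fermat, exponent reduces to 78 mod 30 = 18; 12^18 ≡ 8 (mod 31).
Mod 7: 1004 ≡ 3; since 6 | 78, by Fermat 3^78 ≡ 1 (mod 7).
Combine by CRT: x ≡ 1 (mod 17), x ≡ 8 (mod 31), x ≡ 1 (mod 7) ⇒ x ≡ 1310 (mod 3689).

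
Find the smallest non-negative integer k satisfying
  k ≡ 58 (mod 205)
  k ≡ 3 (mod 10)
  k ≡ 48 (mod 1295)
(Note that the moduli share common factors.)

Combine the congruences pairwise.
gcd(205, 10) = 5 and 5 | (3 − 58), so the pair is consistent; merging gives k ≡ 263 (mod 410), where 410 = lcm(205, 10).
gcd(410, 1295) = 5 and 5 | (48 − 263), so the pair is consistent; merging gives k ≡ 102353 (mod 106190), where 106190 = lcm(410, 1295).
The solution is unique modulo lcm(205, 10, 1295) = 106190.

102353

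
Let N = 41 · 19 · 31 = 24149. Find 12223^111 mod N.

938

Mod 41: 12223 ≡ 5; by Fermat, exponent reduces to 111 mod 40 = 31; 5^31 ≡ 36 (mod 41).
Mod 19: 12223 ≡ 6; by Fermat, exponent reduces to 111 mod 18 = 3; 6^3 ≡ 7 (mod 19).
Mod 31: 12223 ≡ 9; by Fermat, exponent reduces to 111 mod 30 = 21; 9^21 ≡ 8 (mod 31).
Combine by CRT: x ≡ 36 (mod 41), x ≡ 7 (mod 19), x ≡ 8 (mod 31) ⇒ x ≡ 938 (mod 24149).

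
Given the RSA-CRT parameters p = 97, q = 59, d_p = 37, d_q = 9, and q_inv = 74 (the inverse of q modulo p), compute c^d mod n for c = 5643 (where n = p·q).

2014

m₁ = c^(d_p) mod p: c ≡ 17 (mod 97), and 17^37 mod 97 = 74.
m₂ = c^(d_q) mod q: c ≡ 38 (mod 59), and 38^9 mod 59 = 8.
h = q_inv·(m₁ − m₂) mod p = 74·(74 − 8) mod 97 = 34.
m = m₂ + h·q = 8 + 34·59 = 2014.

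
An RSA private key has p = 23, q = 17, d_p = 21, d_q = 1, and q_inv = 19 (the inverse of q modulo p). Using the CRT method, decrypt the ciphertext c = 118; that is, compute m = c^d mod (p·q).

169

m₁ = c^(d_p) mod p: c ≡ 3 (mod 23), and 3^21 mod 23 = 8.
m₂ = c^(d_q) mod q: c ≡ 16 (mod 17), and 16^1 mod 17 = 16.
h = q_inv·(m₁ − m₂) mod p = 19·(8 − 16) mod 23 = 9.
m = m₂ + h·q = 16 + 9·17 = 169.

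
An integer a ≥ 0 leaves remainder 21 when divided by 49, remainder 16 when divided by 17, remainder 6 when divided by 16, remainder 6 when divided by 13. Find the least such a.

From a ≡ 21 (mod 49) write a = 21 + 49t. Substituting into a ≡ 16 (mod 17) gives 49t ≡ 12 (mod 17), and since 15⁻¹ ≡ 8 (mod 17), t ≡ 11. Hence a ≡ 21 + 49·11 = 560 (mod 833).
From a ≡ 560 (mod 833) write a = 560 + 833t. Substituting into a ≡ 6 (mod 16) gives 833t ≡ 6 (mod 16), and since 1⁻¹ ≡ 1 (mod 16), t ≡ 6. Hence a ≡ 560 + 833·6 = 5558 (mod 13328).
From a ≡ 5558 (mod 13328) write a = 5558 + 13328t. Substituting into a ≡ 6 (mod 13) gives 13328t ≡ 12 (mod 13), and since 3⁻¹ ≡ 9 (mod 13), t ≡ 4. Hence a ≡ 5558 + 13328·4 = 58870 (mod 173264).

58870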